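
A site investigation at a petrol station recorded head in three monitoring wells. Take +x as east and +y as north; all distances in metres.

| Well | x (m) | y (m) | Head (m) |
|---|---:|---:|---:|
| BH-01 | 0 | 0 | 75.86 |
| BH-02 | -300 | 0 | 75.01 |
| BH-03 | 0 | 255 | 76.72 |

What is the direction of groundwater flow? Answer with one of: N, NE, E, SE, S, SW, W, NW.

SW

∂h/∂x = (75.01 − 75.86) / (-300 − 0) = +0.002833
∂h/∂y = (76.72 − 75.86) / (255 − 0) = +0.003373
Flow = −∇h = (-0.002833 east, -0.003373 north), which points southwest.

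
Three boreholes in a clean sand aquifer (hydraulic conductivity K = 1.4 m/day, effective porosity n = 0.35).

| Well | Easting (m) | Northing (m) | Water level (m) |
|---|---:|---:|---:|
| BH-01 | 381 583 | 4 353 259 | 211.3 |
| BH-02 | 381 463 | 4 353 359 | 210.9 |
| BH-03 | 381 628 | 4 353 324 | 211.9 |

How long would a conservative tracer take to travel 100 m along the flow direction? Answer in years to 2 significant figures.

8.3 years

With h = a·x + b·y + c and BH-01 as origin, the differences give:
  (-120)·a + 100·b = -0.4
  45·a + 65·b = +0.6
Eliminate b (×65 and ×100, subtract): -12300·a = -86.00 → a = ∂h/∂x = +0.006992
Back-substitute: b = ∂h/∂y = +0.004390.
|∇h| = √(0.006992² + 0.004390²) = 0.008256
Seepage velocity v = K·i/n = 1.4 × 0.008256 / 0.35 = 0.03302 m/day.
t = 100 / 0.03302 = 3028 days = 8.29 years.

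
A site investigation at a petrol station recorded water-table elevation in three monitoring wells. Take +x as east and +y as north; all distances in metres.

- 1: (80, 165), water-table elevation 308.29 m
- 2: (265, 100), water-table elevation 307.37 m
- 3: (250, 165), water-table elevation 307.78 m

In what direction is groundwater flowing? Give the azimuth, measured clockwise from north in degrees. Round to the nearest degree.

152°

Differences from 1: to 2 (Δx, Δy, Δh) = (185, -65, -0.92); to 3 = (170, 0, -0.51).
Solve a·Δx + b·Δy = Δh: det = 185·0 − 170·(-65) = 11050.
∂h/∂x = [(-0.92)·0 − (-0.51)·(-65)] / 11050 = -0.003000
∂h/∂y = [185·(-0.51) − 170·(-0.92)] / 11050 = +0.005615
Flow direction (−∇h) has components (+0.003000 E, -0.005615 N).
Azimuth = atan2(E, N) = atan2(+0.003000, -0.005615) = 151.9° ≈ 152°.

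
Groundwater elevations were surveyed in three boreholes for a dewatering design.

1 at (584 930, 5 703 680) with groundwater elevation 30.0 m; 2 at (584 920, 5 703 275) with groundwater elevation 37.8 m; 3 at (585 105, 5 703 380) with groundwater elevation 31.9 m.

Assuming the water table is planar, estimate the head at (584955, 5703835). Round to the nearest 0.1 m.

26.6 m

With h = a·x + b·y + c and 1 as origin, the differences give:
  (-10)·a + (-405)·b = +7.8
  175·a + (-300)·b = +1.9
Eliminate b (×(-300) and ×(-405), subtract): 73875·a = -1570.50 → a = ∂h/∂x = -0.02126
Back-substitute: b = ∂h/∂y = -0.01873.
h(584955, 5703835) = 30.0 + (-0.02126)·(25) + (-0.01873)·(155) = 30.0 -0.531 -2.904 = 26.565 m.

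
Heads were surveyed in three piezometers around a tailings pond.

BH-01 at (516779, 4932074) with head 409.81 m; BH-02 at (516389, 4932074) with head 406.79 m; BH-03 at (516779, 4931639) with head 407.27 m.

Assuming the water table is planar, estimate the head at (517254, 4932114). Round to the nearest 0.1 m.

∂h/∂x = (406.79 − 409.81) / (516389 − 516779) = +0.007744
∂h/∂y = (407.27 − 409.81) / (4931639 − 4932074) = +0.005839
h(517254, 4932114) = 409.81 + (+0.007744)·(475) + (+0.005839)·(40) = 409.81 +3.678 +0.234 = 413.722 m.

413.7 m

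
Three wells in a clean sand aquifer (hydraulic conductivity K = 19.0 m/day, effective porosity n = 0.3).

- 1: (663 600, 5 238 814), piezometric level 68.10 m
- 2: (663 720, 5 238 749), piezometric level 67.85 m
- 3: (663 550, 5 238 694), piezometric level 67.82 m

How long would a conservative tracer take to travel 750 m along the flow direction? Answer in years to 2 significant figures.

Three-point gradient (reference 1): Δ to 2 = (120, -65, -0.25), Δ to 3 = (-50, -120, -0.28).
∂h/∂x = -0.0006686, ∂h/∂y = +0.002612 (det = -17650).
|∇h| = √(-0.0006686² + 0.002612²) = 0.002696
Seepage velocity v = K·i/n = 19.0 × 0.002696 / 0.3 = 0.1707 m/day.
t = 750 / 0.1707 = 4394 days = 12 years.

12 years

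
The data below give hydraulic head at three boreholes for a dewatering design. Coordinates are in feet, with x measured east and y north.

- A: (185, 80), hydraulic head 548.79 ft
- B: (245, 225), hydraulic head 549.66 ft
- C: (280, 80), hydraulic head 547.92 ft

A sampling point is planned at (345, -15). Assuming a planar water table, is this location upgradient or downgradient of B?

Three-point gradient (reference A): Δ to B = (60, 145, +0.87), Δ to C = (95, 0, -0.87).
∂h/∂x = -0.009158, ∂h/∂y = +0.009789 (det = -13775).
Head at (345, -15) = 548.79 + (-0.009158)·(160) + (+0.009789)·(-95) = 546.39 ft.
That is lower than the 549.66 ft at B, so the point is downgradient.

downgradient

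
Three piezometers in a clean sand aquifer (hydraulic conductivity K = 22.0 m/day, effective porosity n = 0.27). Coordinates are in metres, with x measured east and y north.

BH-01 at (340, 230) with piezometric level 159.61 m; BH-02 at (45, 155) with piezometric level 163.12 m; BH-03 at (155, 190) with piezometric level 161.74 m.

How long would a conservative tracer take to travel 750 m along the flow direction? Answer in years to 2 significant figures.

1.8 years

Three-point gradient (reference BH-01): Δ to BH-02 = (-295, -75, +3.51), Δ to BH-03 = (-185, -40, +2.13).
∂h/∂x = -0.009325, ∂h/∂y = -0.01012 (det = -2075).
|∇h| = √(-0.009325² + -0.01012²) = 0.01376
Seepage velocity v = K·i/n = 22.0 × 0.01376 / 0.27 = 1.121 m/day.
t = 750 / 1.121 = 669 days = 1.83 years.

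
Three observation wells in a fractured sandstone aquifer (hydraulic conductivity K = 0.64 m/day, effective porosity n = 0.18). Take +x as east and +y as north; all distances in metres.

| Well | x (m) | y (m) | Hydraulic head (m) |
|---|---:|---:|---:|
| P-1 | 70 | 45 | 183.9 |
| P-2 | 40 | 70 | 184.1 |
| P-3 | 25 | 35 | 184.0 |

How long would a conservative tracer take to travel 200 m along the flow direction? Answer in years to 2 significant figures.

29 years

With h = a·x + b·y + c and P-1 as origin, the differences give:
  (-30)·a + 25·b = +0.2
  (-45)·a + (-10)·b = +0.1
Eliminate b (×(-10) and ×25, subtract): 1425·a = -4.50 → a = ∂h/∂x = -0.003158
Back-substitute: b = ∂h/∂y = +0.004211.
|∇h| = √(-0.003158² + 0.004211²) = 0.005264
Seepage velocity v = K·i/n = 0.64 × 0.005264 / 0.18 = 0.01872 m/day.
t = 200 / 0.01872 = 1.068e+04 days = 29.2 years.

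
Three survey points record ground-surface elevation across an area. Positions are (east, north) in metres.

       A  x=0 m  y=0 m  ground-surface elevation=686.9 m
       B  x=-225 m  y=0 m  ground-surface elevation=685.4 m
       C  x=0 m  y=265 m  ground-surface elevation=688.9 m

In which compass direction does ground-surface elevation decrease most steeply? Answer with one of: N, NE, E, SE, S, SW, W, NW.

SW

∂z/∂x = (685.4 − 686.9) / (-225 − 0) = +0.006667
∂z/∂y = (688.9 − 686.9) / (265 − 0) = +0.007547
Steepest decrease is along −∇f = (-0.006667 E, -0.007547 N) → southwest.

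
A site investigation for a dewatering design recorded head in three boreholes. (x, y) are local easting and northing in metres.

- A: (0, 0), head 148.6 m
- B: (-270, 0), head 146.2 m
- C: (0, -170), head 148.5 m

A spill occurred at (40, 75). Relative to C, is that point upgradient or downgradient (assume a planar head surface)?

∂h/∂x = (146.2 − 148.6) / (-270 − 0) = +0.008889
∂h/∂y = (148.5 − 148.6) / (-170 − 0) = +0.0005882
Head at (40, 75) = 148.6 + (+0.008889)·(40) + (+0.0005882)·(75) = 149.00 m.
That is higher than the 148.5 m at C, so the point is upgradient.

upgradient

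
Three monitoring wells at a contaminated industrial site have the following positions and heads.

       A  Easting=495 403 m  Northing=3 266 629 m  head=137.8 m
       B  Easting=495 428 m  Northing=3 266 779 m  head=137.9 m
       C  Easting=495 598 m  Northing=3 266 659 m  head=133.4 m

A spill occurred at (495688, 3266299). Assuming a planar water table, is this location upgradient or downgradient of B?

downgradient

Differences from A: to B (Δx, Δy, Δh) = (25, 150, +0.1); to C = (195, 30, -4.4).
Solve a·Δx + b·Δy = Δh: det = 25·30 − 195·150 = -28500.
∂h/∂x = [(+0.1)·30 − (-4.4)·150] / -28500 = -0.02326
∂h/∂y = [25·(-4.4) − 195·(+0.1)] / -28500 = +0.004544
Head at (495688, 3266299) = 137.8 + (-0.02326)·(285) + (+0.004544)·(-330) = 129.67 m.
That is lower than the 137.9 m at B, so the point is downgradient.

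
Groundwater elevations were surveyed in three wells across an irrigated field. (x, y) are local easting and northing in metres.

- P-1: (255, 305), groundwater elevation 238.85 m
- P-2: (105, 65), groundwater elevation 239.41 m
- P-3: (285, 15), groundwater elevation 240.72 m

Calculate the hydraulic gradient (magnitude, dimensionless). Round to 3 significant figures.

0.00814

Taking P-1 as reference: P-2−P-1 = (-150, -240, +0.56); P-3−P-1 = (30, -290, +1.87).
Determinant of the coordinate differences = (-150)·(-290) − 30·(-240) = 50700.
∂h/∂x = [(+0.56)·(-290) − (+1.87)·(-240)] / 50700 = +0.005649
∂h/∂y = [(-150)·(+1.87) − 30·(+0.56)] / 50700 = -0.005864
|∇h| = √(0.005649² + -0.005864²) = 0.008142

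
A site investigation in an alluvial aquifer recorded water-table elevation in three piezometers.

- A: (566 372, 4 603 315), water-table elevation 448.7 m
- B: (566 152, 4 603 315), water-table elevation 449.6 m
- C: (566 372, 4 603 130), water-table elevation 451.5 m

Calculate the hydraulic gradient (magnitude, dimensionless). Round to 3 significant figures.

∂h/∂x = (449.6 − 448.7) / (566152 − 566372) = -0.004091
∂h/∂y = (451.5 − 448.7) / (4603130 − 4603315) = -0.01514
|∇h| = √(-0.004091² + -0.01514²) = 0.01568

0.0157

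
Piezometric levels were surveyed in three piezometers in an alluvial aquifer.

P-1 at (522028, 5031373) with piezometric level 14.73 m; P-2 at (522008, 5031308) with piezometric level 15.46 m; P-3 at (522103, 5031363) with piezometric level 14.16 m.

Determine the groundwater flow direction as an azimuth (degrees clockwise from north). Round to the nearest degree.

046°

Taking P-1 as reference: P-2−P-1 = (-20, -65, +0.73); P-3−P-1 = (75, -10, -0.57).
Solve a·Δx + b·Δy = Δh: det = (-20)·(-10) − 75·(-65) = 5075.
∂h/∂x = [(+0.73)·(-10) − (-0.57)·(-65)] / 5075 = -0.008739
∂h/∂y = [(-20)·(-0.57) − 75·(+0.73)] / 5075 = -0.008542
Flow direction (−∇h) has components (+0.008739 E, +0.008542 N).
Azimuth = atan2(E, N) = atan2(+0.008739, +0.008542) = 45.7° ≈ 046°.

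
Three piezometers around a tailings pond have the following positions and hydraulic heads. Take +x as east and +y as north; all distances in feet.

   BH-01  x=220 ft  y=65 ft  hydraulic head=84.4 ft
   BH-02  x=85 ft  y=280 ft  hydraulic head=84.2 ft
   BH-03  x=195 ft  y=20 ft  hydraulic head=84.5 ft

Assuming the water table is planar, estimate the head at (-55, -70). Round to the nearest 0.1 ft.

84.9 ft

Differences from BH-01: to BH-02 (Δx, Δy, Δh) = (-135, 215, -0.2); to BH-03 = (-25, -45, +0.1).
Determinant of the coordinate differences = (-135)·(-45) − (-25)·215 = 11450.
∂h/∂x = [(-0.2)·(-45) − (+0.1)·215] / 11450 = -0.001092
∂h/∂y = [(-135)·(+0.1) − (-25)·(-0.2)] / 11450 = -0.001616
h(-55, -70) = 84.4 + (-0.001092)·(-275) + (-0.001616)·(-135) = 84.4 +0.300 +0.218 = 84.918 ft.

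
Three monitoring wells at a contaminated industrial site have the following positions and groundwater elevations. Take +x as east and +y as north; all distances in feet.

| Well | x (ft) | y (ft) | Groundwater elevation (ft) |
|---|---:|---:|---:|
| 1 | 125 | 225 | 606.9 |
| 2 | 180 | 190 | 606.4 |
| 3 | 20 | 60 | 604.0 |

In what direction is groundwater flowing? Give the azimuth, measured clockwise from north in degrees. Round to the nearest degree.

Differences from 1: to 2 (Δx, Δy, Δh) = (55, -35, -0.5); to 3 = (-105, -165, -2.9).
Solve a·Δx + b·Δy = Δh: det = 55·(-165) − (-105)·(-35) = -12750.
∂h/∂x = [(-0.5)·(-165) − (-2.9)·(-35)] / -12750 = +0.001490
∂h/∂y = [55·(-2.9) − (-105)·(-0.5)] / -12750 = +0.01663
Flow direction (−∇h) has components (-0.001490 E, -0.01663 N).
Azimuth = atan2(E, N) = atan2(-0.001490, -0.01663) = 185.1° ≈ 185°.

185°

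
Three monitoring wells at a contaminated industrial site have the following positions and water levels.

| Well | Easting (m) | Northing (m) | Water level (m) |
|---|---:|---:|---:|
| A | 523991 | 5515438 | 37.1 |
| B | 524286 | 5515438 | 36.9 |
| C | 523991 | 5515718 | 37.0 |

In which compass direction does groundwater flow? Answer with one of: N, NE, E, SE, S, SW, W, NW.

∂h/∂x = (36.9 − 37.1) / (524286 − 523991) = -0.0006780
∂h/∂y = (37.0 − 37.1) / (5515718 − 5515438) = -0.0003571
Flow = −∇h = (+0.0006780 east, +0.0003571 north), which points northeast.

NE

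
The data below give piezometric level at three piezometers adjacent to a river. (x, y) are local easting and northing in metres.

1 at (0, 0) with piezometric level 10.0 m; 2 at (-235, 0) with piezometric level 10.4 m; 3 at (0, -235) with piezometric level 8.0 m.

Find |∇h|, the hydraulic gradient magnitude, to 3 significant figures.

0.00868

∂h/∂x = (10.4 − 10.0) / (-235 − 0) = -0.001702
∂h/∂y = (8.0 − 10.0) / (-235 − 0) = +0.008511
|∇h| = √(-0.001702² + 0.008511²) = 0.00868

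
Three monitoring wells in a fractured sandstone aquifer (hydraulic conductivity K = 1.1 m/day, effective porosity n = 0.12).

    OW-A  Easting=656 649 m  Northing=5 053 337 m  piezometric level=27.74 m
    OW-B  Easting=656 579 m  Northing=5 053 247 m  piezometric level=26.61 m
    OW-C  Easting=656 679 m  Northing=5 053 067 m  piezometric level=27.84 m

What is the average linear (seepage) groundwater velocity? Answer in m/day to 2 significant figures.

0.13 m/day

With h = a·x + b·y + c and OW-A as origin, the differences give:
  (-70)·a + (-90)·b = -1.13
  30·a + (-270)·b = +0.10
Eliminate b (×(-270) and ×(-90), subtract): 21600·a = 314.100 → a = ∂h/∂x = +0.01454
Back-substitute: b = ∂h/∂y = +0.001245.
|∇h| = √(0.01454² + 0.001245²) = 0.01459
Seepage velocity v = K·i/n = 1.1 × 0.01459 / 0.12 = 0.1337 m/day.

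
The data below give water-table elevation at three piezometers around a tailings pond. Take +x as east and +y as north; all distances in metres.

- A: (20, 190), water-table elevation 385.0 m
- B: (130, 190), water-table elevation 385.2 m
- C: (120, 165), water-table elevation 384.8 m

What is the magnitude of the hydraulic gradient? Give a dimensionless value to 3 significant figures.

0.0154

Taking A as reference: B−A = (110, 0, +0.2); C−A = (100, -25, -0.2).
Solve a·Δx + b·Δy = Δh: det = 110·(-25) − 100·0 = -2750.
∂h/∂x = [(+0.2)·(-25) − (-0.2)·0] / -2750 = +0.001818
∂h/∂y = [110·(-0.2) − 100·(+0.2)] / -2750 = +0.01527
|∇h| = √(0.001818² + 0.01527²) = 0.01538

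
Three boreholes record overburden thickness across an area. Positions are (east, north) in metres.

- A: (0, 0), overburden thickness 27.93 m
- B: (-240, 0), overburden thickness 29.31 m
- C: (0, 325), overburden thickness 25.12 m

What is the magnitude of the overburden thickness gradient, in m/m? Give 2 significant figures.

∂d/∂x = (29.31 − 27.93) / (-240 − 0) = -0.005750
∂d/∂y = (25.12 − 27.93) / (325 − 0) = -0.008646
|∇f| = √(-0.005750² + -0.008646²) = 0.01038 m/m

0.010 m/m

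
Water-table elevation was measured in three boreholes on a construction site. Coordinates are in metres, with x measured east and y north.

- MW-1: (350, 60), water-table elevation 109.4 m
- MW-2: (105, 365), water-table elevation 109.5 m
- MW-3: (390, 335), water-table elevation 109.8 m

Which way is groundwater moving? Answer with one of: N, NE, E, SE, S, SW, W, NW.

Differences from MW-1: to MW-2 (Δx, Δy, Δh) = (-245, 305, +0.1); to MW-3 = (40, 275, +0.4).
Solve a·Δx + b·Δy = Δh: det = (-245)·275 − 40·305 = -79575.
∂h/∂x = [(+0.1)·275 − (+0.4)·305] / -79575 = +0.001188
∂h/∂y = [(-245)·(+0.4) − 40·(+0.1)] / -79575 = +0.001282
Flow = −∇h = (-0.001188 east, -0.001282 north), which points southwest.

SW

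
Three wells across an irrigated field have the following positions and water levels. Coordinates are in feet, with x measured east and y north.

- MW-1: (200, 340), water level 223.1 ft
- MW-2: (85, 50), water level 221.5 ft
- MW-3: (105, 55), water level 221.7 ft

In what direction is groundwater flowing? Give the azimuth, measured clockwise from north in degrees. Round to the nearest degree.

Differences from MW-1: to MW-2 (Δx, Δy, Δh) = (-115, -290, -1.6); to MW-3 = (-95, -285, -1.4).
Solve a·Δx + b·Δy = Δh: det = (-115)·(-285) − (-95)·(-290) = 5225.
∂h/∂x = [(-1.6)·(-285) − (-1.4)·(-290)] / 5225 = +0.009569
∂h/∂y = [(-115)·(-1.4) − (-95)·(-1.6)] / 5225 = +0.001722
Flow direction (−∇h) has components (-0.009569 E, -0.001722 N).
Azimuth = atan2(E, N) = atan2(-0.009569, -0.001722) = 259.8° ≈ 260°.

260°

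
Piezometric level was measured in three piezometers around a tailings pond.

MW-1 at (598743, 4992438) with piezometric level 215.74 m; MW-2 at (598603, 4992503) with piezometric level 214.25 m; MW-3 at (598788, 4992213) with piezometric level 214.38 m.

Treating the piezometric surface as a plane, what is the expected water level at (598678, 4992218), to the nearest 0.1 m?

212.8 m

With h = a·x + b·y + c and MW-1 as origin, the differences give:
  (-140)·a + 65·b = -1.49
  45·a + (-225)·b = -1.36
Eliminate b (×(-225) and ×65, subtract): 28575·a = 423.650 → a = ∂h/∂x = +0.01483
Back-substitute: b = ∂h/∂y = +0.009010.
h(598678, 4992218) = 215.74 + (+0.01483)·(-65) + (+0.009010)·(-220) = 215.74 -0.964 -1.982 = 212.794 m.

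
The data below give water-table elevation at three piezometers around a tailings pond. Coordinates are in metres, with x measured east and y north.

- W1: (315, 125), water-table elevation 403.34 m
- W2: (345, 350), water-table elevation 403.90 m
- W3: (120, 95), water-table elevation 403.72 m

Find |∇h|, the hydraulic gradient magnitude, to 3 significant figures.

Taking W1 as reference: W2−W1 = (30, 225, +0.56); W3−W1 = (-195, -30, +0.38).
Solve a·Δx + b·Δy = Δh: det = 30·(-30) − (-195)·225 = 42975.
∂h/∂x = [(+0.56)·(-30) − (+0.38)·225] / 42975 = -0.002380
∂h/∂y = [30·(+0.38) − (-195)·(+0.56)] / 42975 = +0.002806
|∇h| = √(-0.002380² + 0.002806²) = 0.003679

0.00368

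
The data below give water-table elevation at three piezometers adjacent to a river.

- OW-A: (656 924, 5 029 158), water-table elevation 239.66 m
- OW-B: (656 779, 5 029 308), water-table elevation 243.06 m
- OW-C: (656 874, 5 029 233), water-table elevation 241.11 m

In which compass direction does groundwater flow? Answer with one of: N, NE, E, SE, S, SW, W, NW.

Taking OW-A as reference: OW-B−OW-A = (-145, 150, +3.40); OW-C−OW-A = (-50, 75, +1.45).
Determinant of the coordinate differences = (-145)·75 − (-50)·150 = -3375.
∂h/∂x = [(+3.40)·75 − (+1.45)·150] / -3375 = -0.01111
∂h/∂y = [(-145)·(+1.45) − (-50)·(+3.40)] / -3375 = +0.01193
Flow = −∇h = (+0.01111 east, -0.01193 north), which points southeast.

SE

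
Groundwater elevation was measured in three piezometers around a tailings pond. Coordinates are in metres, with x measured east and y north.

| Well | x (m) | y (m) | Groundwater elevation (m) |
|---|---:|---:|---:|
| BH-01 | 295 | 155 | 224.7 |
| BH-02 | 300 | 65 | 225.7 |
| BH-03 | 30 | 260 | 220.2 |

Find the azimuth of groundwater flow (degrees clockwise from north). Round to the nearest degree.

309°

With h = a·x + b·y + c and BH-01 as origin, the differences give:
  5·a + (-90)·b = +1.0
  (-265)·a + 105·b = -4.5
Eliminate b (×105 and ×(-90), subtract): -23325·a = -300.00 → a = ∂h/∂x = +0.01286
Back-substitute: b = ∂h/∂y = -0.01040.
Flow direction (−∇h) has components (-0.01286 E, +0.01040 N).
Azimuth = atan2(E, N) = atan2(-0.01286, +0.01040) = 308.9° ≈ 309°.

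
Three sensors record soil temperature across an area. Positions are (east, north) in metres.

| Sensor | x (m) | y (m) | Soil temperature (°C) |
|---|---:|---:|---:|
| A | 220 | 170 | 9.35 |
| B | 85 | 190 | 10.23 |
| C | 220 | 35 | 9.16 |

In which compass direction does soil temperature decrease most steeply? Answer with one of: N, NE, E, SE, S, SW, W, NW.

Taking A as reference: B−A = (-135, 20, +0.88); C−A = (0, -135, -0.19).
Determinant of the coordinate differences = (-135)·(-135) − 0·20 = 18225.
∂T/∂x = [(+0.88)·(-135) − (-0.19)·20] / 18225 = -0.006310
∂T/∂y = [(-135)·(-0.19) − 0·(+0.88)] / 18225 = +0.001407
Steepest decrease is along −∇f = (+0.006310 E, -0.001407 N) → east.

E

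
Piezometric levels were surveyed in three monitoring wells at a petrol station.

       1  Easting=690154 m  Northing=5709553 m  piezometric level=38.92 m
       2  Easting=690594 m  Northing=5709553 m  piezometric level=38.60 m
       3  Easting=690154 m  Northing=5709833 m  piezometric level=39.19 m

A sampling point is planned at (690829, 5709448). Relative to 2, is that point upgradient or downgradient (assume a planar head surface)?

∂h/∂x = (38.60 − 38.92) / (690594 − 690154) = -0.0007273
∂h/∂y = (39.19 − 38.92) / (5709833 − 5709553) = +0.0009643
Head at (690829, 5709448) = 38.92 + (-0.0007273)·(675) + (+0.0009643)·(-105) = 38.33 m.
That is lower than the 38.60 m at 2, so the point is downgradient.

downgradient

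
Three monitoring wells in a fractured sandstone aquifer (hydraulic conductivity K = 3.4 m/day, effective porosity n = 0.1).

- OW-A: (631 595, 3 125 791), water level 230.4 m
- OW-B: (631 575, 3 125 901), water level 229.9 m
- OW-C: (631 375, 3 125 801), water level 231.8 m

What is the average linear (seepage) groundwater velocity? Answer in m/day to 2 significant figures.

Three-point gradient (reference OW-A): Δ to OW-B = (-20, 110, -0.5), Δ to OW-C = (-220, 10, +1.4).
∂h/∂x = -0.006625, ∂h/∂y = -0.005750 (det = 24000).
|∇h| = √(-0.006625² + -0.005750²) = 0.008772
Seepage velocity v = K·i/n = 3.4 × 0.008772 / 0.1 = 0.2982 m/day.

0.30 m/day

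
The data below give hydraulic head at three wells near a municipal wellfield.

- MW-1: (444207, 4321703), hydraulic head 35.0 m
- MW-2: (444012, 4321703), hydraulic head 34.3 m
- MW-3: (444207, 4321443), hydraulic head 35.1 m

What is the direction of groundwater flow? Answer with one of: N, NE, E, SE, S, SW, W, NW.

W

∂h/∂x = (34.3 − 35.0) / (444012 − 444207) = +0.003590
∂h/∂y = (35.1 − 35.0) / (4321443 − 4321703) = -0.0003846
Flow = −∇h = (-0.003590 east, +0.0003846 north), which points west.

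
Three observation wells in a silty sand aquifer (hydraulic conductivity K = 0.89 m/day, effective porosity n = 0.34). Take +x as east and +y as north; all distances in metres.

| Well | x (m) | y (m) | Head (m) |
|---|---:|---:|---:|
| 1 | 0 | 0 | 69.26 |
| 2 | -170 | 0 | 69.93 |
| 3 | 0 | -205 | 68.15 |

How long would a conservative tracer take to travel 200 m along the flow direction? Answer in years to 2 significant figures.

31 years

∂h/∂x = (69.93 − 69.26) / (-170 − 0) = -0.003941
∂h/∂y = (68.15 − 69.26) / (-205 − 0) = +0.005415
|∇h| = √(-0.003941² + 0.005415²) = 0.006697
Seepage velocity v = K·i/n = 0.89 × 0.006697 / 0.34 = 0.01753 m/day.
t = 200 / 0.01753 = 1.141e+04 days = 31.2 years.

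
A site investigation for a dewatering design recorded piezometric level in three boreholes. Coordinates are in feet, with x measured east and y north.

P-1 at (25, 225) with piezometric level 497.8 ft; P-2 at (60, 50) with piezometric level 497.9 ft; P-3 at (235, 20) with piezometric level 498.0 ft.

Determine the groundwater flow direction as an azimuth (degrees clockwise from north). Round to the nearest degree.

Taking P-1 as reference: P-2−P-1 = (35, -175, +0.1); P-3−P-1 = (210, -205, +0.2).
Determinant of the coordinate differences = 35·(-205) − 210·(-175) = 29575.
∂h/∂x = [(+0.1)·(-205) − (+0.2)·(-175)] / 29575 = +0.0004903
∂h/∂y = [35·(+0.2) − 210·(+0.1)] / 29575 = -0.0004734
Flow direction (−∇h) has components (-0.0004903 E, +0.0004734 N).
Azimuth = atan2(E, N) = atan2(-0.0004903, +0.0004734) = 314.0° ≈ 314°.

314°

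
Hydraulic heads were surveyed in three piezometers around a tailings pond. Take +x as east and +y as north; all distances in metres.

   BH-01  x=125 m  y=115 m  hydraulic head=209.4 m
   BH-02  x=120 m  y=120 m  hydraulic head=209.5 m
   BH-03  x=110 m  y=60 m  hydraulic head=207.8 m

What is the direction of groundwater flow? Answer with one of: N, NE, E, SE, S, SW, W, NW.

Differences from BH-01: to BH-02 (Δx, Δy, Δh) = (-5, 5, +0.1); to BH-03 = (-15, -55, -1.6).
Solve a·Δx + b·Δy = Δh: det = (-5)·(-55) − (-15)·5 = 350.
∂h/∂x = [(+0.1)·(-55) − (-1.6)·5] / 350 = +0.007143
∂h/∂y = [(-5)·(-1.6) − (-15)·(+0.1)] / 350 = +0.02714
Flow = −∇h = (-0.007143 east, -0.02714 north), which points south.

S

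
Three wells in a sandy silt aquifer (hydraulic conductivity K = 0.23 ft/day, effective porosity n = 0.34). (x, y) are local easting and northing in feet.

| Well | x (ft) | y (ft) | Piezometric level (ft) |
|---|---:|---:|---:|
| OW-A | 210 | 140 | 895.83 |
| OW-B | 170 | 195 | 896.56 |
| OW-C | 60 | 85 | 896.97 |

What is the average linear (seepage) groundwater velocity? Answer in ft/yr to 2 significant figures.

Taking OW-A as reference: OW-B−OW-A = (-40, 55, +0.73); OW-C−OW-A = (-150, -55, +1.14).
Solve a·Δx + b·Δy = Δh: det = (-40)·(-55) − (-150)·55 = 10450.
∂h/∂x = [(+0.73)·(-55) − (+1.14)·55] / 10450 = -0.009842
∂h/∂y = [(-40)·(+1.14) − (-150)·(+0.73)] / 10450 = +0.006115
|∇h| = √(-0.009842² + 0.006115²) = 0.01159
Seepage velocity v = K·i/n = 0.23 × 0.01159 / 0.34 = 0.00784 ft/day = 2.864 ft/yr.

2.9 ft/yr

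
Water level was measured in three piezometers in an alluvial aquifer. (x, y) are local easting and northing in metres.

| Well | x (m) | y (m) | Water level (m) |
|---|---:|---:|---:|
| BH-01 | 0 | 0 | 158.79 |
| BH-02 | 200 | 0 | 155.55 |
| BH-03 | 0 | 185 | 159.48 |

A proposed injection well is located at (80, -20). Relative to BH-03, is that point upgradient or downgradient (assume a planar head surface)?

∂h/∂x = (155.55 − 158.79) / (200 − 0) = -0.01620
∂h/∂y = (159.48 − 158.79) / (185 − 0) = +0.003730
Head at (80, -20) = 158.79 + (-0.01620)·(80) + (+0.003730)·(-20) = 157.42 m.
That is lower than the 159.48 m at BH-03, so the point is downgradient.

downgradient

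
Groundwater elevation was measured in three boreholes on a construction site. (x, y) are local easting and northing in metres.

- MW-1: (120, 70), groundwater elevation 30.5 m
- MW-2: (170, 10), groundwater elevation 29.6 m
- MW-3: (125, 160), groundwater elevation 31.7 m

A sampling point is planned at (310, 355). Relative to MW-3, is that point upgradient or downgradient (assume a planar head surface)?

Three-point gradient (reference MW-1): Δ to MW-2 = (50, -60, -0.9), Δ to MW-3 = (5, 90, +1.2).
∂h/∂x = -0.001875, ∂h/∂y = +0.01344 (det = 4800).
Head at (310, 355) = 30.5 + (-0.001875)·(190) + (+0.01344)·(285) = 33.97 m.
That is higher than the 31.7 m at MW-3, so the point is upgradient.

upgradient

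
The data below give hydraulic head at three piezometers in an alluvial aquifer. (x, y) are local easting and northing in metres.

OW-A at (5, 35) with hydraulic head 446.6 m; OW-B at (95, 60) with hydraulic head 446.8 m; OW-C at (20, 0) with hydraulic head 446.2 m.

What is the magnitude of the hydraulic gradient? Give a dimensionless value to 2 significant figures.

With h = a·x + b·y + c and OW-A as origin, the differences give:
  90·a + 25·b = +0.2
  15·a + (-35)·b = -0.4
Eliminate b (×(-35) and ×25, subtract): -3525·a = 3.00 → a = ∂h/∂x = -0.0008511
Back-substitute: b = ∂h/∂y = +0.01106.
|∇h| = √(-0.0008511² + 0.01106²) = 0.01109

0.011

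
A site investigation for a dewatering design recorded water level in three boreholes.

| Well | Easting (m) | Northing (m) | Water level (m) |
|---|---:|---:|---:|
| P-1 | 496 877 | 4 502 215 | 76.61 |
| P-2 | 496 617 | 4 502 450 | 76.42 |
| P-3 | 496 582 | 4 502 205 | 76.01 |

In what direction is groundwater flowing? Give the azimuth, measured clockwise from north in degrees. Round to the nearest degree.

Differences from P-1: to P-2 (Δx, Δy, Δh) = (-260, 235, -0.19); to P-3 = (-295, -10, -0.60).
Solve a·Δx + b·Δy = Δh: det = (-260)·(-10) − (-295)·235 = 71925.
∂h/∂x = [(-0.19)·(-10) − (-0.60)·235] / 71925 = +0.001987
∂h/∂y = [(-260)·(-0.60) − (-295)·(-0.19)] / 71925 = +0.001390
Flow direction (−∇h) has components (-0.001987 E, -0.001390 N).
Azimuth = atan2(E, N) = atan2(-0.001987, -0.001390) = 235.0° ≈ 235°.

235°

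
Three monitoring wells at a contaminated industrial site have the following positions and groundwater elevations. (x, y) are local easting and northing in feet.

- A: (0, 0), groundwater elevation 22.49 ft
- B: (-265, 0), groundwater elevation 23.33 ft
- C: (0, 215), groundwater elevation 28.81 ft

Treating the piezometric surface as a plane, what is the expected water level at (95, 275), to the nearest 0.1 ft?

30.3 ft

∂h/∂x = (23.33 − 22.49) / (-265 − 0) = -0.003170
∂h/∂y = (28.81 − 22.49) / (215 − 0) = +0.02940
h(95, 275) = 22.49 + (-0.003170)·(95) + (+0.02940)·(275) = 22.49 -0.301 +8.084 = 30.273 ft.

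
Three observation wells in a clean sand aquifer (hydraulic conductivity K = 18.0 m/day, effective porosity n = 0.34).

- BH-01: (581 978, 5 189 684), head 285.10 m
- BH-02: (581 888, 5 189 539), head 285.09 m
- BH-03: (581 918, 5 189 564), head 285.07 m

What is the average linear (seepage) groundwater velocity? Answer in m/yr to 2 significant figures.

35 m/yr

Differences from BH-01: to BH-02 (Δx, Δy, Δh) = (-90, -145, -0.01); to BH-03 = (-60, -120, -0.03).
Solve a·Δx + b·Δy = Δh: det = (-90)·(-120) − (-60)·(-145) = 2100.
∂h/∂x = [(-0.01)·(-120) − (-0.03)·(-145)] / 2100 = -0.001500
∂h/∂y = [(-90)·(-0.03) − (-60)·(-0.01)] / 2100 = +0.0010000
|∇h| = √(-0.001500² + 0.0010000²) = 0.001803
Seepage velocity v = K·i/n = 18.0 × 0.001803 / 0.34 = 0.09545 m/day = 34.86 m/yr.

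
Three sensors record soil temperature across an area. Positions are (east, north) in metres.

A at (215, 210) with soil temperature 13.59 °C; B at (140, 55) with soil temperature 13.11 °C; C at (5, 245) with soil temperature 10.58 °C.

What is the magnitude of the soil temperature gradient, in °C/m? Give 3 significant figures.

Taking A as reference: B−A = (-75, -155, -0.48); C−A = (-210, 35, -3.01).
Determinant of the coordinate differences = (-75)·35 − (-210)·(-155) = -35175.
∂T/∂x = [(-0.48)·35 − (-3.01)·(-155)] / -35175 = +0.01374
∂T/∂y = [(-75)·(-3.01) − (-210)·(-0.48)] / -35175 = -0.003552
|∇f| = √(0.01374² + -0.003552²) = 0.01419 °C/m

0.0142 °C/m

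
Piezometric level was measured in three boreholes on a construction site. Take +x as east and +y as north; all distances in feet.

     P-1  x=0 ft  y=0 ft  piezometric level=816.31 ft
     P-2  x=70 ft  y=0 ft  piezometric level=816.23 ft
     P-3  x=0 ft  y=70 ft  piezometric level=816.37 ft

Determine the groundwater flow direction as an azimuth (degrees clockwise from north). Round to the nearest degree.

127°

∂h/∂x = (816.23 − 816.31) / (70 − 0) = -0.001143
∂h/∂y = (816.37 − 816.31) / (70 − 0) = +0.0008571
Flow direction (−∇h) has components (+0.001143 E, -0.0008571 N).
Azimuth = atan2(E, N) = atan2(+0.001143, -0.0008571) = 126.9° ≈ 127°.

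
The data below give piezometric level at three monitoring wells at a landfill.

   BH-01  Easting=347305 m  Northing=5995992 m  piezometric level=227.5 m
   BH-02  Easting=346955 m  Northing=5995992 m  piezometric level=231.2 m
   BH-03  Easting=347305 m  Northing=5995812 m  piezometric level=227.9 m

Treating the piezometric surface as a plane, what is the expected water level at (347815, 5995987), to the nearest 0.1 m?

222.1 m

∂h/∂x = (231.2 − 227.5) / (346955 − 347305) = -0.01057
∂h/∂y = (227.9 − 227.5) / (5995812 − 5995992) = -0.002222
h(347815, 5995987) = 227.5 + (-0.01057)·(510) + (-0.002222)·(-5) = 227.5 -5.391 +0.011 = 222.120 m.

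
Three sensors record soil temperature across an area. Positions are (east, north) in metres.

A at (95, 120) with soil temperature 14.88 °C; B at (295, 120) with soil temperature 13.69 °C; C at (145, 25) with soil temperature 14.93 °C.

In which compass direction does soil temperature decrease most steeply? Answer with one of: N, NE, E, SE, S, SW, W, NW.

NE

Taking A as reference: B−A = (200, 0, -1.19); C−A = (50, -95, +0.05).
Determinant of the coordinate differences = 200·(-95) − 50·0 = -19000.
∂T/∂x = [(-1.19)·(-95) − (+0.05)·0] / -19000 = -0.005950
∂T/∂y = [200·(+0.05) − 50·(-1.19)] / -19000 = -0.003658
Steepest decrease is along −∇f = (+0.005950 E, +0.003658 N) → northeast.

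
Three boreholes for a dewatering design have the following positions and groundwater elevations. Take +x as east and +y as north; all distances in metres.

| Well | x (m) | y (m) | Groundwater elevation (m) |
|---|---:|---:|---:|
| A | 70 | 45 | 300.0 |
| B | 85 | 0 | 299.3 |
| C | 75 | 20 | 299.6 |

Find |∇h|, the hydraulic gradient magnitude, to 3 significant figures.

0.0170

With h = a·x + b·y + c and A as origin, the differences give:
  15·a + (-45)·b = -0.7
  5·a + (-25)·b = -0.4
Eliminate b (×(-25) and ×(-45), subtract): -150·a = -0.50 → a = ∂h/∂x = +0.003333
Back-substitute: b = ∂h/∂y = +0.01667.
|∇h| = √(0.003333² + 0.01667²) = 0.017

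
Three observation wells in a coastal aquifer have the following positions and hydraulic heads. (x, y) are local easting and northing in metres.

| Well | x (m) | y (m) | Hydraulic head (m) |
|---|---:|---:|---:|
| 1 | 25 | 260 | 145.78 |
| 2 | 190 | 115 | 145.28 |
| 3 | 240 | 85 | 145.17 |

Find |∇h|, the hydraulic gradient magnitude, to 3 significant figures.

Taking 1 as reference: 2−1 = (165, -145, -0.50); 3−1 = (215, -175, -0.61).
Determinant of the coordinate differences = 165·(-175) − 215·(-145) = 2300.
∂h/∂x = [(-0.50)·(-175) − (-0.61)·(-145)] / 2300 = -0.0004130
∂h/∂y = [165·(-0.61) − 215·(-0.50)] / 2300 = +0.002978
|∇h| = √(-0.0004130² + 0.002978²) = 0.003007

0.00301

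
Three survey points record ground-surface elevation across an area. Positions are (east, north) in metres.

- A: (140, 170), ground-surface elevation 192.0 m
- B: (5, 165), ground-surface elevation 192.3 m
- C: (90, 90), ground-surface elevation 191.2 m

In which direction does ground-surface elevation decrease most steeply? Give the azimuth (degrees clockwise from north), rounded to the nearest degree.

167°

Taking A as reference: B−A = (-135, -5, +0.3); C−A = (-50, -80, -0.8).
Solve a·Δx + b·Δy = Δz: det = (-135)·(-80) − (-50)·(-5) = 10550.
∂z/∂x = [(+0.3)·(-80) − (-0.8)·(-5)] / 10550 = -0.002654
∂z/∂y = [(-135)·(-0.8) − (-50)·(+0.3)] / 10550 = +0.01166
Steepest decrease is along −∇f: components (+0.002654 E, -0.01166 N).
Azimuth = atan2(+0.002654, -0.01166) = 167.2° ≈ 167°.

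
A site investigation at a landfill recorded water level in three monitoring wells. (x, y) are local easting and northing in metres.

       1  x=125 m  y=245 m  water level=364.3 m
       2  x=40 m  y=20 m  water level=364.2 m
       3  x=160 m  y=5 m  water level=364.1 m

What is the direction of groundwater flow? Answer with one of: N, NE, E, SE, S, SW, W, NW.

Three-point gradient (reference 1): Δ to 2 = (-85, -225, -0.1), Δ to 3 = (35, -240, -0.2).
∂h/∂x = -0.0007427, ∂h/∂y = +0.0007250 (det = 28275).
Flow = −∇h = (+0.0007427 east, -0.0007250 north), which points southeast.

SE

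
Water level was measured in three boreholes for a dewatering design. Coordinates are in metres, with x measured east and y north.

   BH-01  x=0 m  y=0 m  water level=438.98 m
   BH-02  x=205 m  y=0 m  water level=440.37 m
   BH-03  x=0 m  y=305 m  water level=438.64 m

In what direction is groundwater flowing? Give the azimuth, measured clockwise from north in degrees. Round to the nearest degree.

279°

∂h/∂x = (440.37 − 438.98) / (205 − 0) = +0.006780
∂h/∂y = (438.64 − 438.98) / (305 − 0) = -0.001115
Flow direction (−∇h) has components (-0.006780 E, +0.001115 N).
Azimuth = atan2(E, N) = atan2(-0.006780, +0.001115) = 279.3° ≈ 279°.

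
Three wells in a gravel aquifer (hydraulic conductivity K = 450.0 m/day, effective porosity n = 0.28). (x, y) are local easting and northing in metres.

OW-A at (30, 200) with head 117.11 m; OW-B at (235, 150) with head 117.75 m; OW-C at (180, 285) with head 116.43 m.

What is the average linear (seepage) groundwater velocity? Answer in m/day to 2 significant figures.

Taking OW-A as reference: OW-B−OW-A = (205, -50, +0.64); OW-C−OW-A = (150, 85, -0.68).
Solve a·Δx + b·Δy = Δh: det = 205·85 − 150·(-50) = 24925.
∂h/∂x = [(+0.64)·85 − (-0.68)·(-50)] / 24925 = +0.0008185
∂h/∂y = [205·(-0.68) − 150·(+0.64)] / 24925 = -0.009444
|∇h| = √(0.0008185² + -0.009444²) = 0.009479
Seepage velocity v = K·i/n = 450.0 × 0.009479 / 0.28 = 15.23 m/day.

15 m/day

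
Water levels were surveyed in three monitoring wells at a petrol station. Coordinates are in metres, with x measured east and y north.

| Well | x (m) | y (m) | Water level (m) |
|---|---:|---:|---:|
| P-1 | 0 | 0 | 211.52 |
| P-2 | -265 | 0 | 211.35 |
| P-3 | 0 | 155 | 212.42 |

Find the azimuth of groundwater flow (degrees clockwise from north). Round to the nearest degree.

186°

∂h/∂x = (211.35 − 211.52) / (-265 − 0) = +0.0006415
∂h/∂y = (212.42 − 211.52) / (155 − 0) = +0.005806
Flow direction (−∇h) has components (-0.0006415 E, -0.005806 N).
Azimuth = atan2(E, N) = atan2(-0.0006415, -0.005806) = 186.3° ≈ 186°.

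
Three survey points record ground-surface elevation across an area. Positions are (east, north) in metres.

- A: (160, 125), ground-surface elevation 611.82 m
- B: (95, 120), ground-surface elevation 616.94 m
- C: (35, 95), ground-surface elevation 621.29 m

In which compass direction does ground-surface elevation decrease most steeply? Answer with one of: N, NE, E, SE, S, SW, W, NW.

With z = a·x + b·y + c and A as origin, the differences give:
  (-65)·a + (-5)·b = +5.12
  (-125)·a + (-30)·b = +9.47
Eliminate b (×(-30) and ×(-5), subtract): 1325·a = -106.250 → a = ∂z/∂x = -0.08019
Back-substitute: b = ∂z/∂y = +0.01845.
Steepest decrease is along −∇f = (+0.08019 E, -0.01845 N) → east.

E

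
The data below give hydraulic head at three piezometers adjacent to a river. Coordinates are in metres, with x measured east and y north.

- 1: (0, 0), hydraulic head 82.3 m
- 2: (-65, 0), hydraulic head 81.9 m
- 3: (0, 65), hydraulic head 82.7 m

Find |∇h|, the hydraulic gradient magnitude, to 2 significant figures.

∂h/∂x = (81.9 − 82.3) / (-65 − 0) = +0.006154
∂h/∂y = (82.7 − 82.3) / (65 − 0) = +0.006154
|∇h| = √(0.006154² + 0.006154²) = 0.008703

0.0087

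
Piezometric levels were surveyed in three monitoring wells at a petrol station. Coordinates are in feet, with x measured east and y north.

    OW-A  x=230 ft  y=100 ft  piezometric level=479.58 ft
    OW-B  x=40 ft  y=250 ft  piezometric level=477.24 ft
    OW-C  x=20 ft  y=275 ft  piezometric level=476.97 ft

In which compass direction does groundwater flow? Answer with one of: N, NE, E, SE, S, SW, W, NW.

Differences from OW-A: to OW-B (Δx, Δy, Δh) = (-190, 150, -2.34); to OW-C = (-210, 175, -2.61).
Determinant of the coordinate differences = (-190)·175 − (-210)·150 = -1750.
∂h/∂x = [(-2.34)·175 − (-2.61)·150] / -1750 = +0.01029
∂h/∂y = [(-190)·(-2.61) − (-210)·(-2.34)] / -1750 = -0.002571
Flow = −∇h = (-0.01029 east, +0.002571 north), which points west.

W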